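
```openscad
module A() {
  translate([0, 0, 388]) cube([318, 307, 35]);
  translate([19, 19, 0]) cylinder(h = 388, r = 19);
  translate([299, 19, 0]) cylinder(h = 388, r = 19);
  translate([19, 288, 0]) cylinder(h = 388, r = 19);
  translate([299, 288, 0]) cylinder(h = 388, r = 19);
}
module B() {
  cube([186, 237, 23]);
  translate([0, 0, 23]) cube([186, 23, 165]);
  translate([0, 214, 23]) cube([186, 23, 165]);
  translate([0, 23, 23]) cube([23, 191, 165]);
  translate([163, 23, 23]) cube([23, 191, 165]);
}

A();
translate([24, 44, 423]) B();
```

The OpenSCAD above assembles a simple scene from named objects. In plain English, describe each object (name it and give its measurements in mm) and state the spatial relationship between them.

A is a four-legged stool. The seat is 318×307 mm, 35 mm thick, top at z = 423 mm. It stands on four round legs, each 38 mm in diameter, from z = 0 to the seat underside, each leg's axis is inset half a diameter from the nearest pair of seat edges (so the leg's bounding box is flush with the corner).

B is an open-topped rectangular box: outside dimensions 186×237×188 mm, with a uniform wall and base thickness of 23 mm. The base is a full 186×237 slab on the floor; four walls sit on top of the base. The front and back walls (the −y and +y sides) span the full width; the two side walls fit between them.

The open box is on top of the stool.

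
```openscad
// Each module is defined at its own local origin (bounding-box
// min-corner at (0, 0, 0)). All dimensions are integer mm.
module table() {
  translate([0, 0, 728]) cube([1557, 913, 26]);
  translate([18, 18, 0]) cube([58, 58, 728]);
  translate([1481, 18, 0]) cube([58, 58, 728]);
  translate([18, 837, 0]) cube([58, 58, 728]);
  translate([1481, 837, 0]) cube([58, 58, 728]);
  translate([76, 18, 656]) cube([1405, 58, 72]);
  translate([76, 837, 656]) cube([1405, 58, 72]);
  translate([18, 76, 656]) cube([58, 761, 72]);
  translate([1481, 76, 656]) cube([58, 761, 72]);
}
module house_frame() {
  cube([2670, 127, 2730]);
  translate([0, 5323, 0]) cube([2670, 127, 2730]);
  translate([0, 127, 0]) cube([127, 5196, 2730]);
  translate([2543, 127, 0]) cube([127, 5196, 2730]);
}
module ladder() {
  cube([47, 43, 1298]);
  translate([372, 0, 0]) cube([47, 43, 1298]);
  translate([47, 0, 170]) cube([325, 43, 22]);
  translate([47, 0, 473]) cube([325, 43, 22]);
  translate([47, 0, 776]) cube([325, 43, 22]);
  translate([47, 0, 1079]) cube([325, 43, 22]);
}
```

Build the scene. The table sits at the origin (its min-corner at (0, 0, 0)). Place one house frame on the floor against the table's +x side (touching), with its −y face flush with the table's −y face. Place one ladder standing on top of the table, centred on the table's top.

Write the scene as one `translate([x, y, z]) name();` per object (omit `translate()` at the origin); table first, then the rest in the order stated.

table();
translate([1557, 0, 0]) house_frame();
translate([569, 435, 754]) ladder();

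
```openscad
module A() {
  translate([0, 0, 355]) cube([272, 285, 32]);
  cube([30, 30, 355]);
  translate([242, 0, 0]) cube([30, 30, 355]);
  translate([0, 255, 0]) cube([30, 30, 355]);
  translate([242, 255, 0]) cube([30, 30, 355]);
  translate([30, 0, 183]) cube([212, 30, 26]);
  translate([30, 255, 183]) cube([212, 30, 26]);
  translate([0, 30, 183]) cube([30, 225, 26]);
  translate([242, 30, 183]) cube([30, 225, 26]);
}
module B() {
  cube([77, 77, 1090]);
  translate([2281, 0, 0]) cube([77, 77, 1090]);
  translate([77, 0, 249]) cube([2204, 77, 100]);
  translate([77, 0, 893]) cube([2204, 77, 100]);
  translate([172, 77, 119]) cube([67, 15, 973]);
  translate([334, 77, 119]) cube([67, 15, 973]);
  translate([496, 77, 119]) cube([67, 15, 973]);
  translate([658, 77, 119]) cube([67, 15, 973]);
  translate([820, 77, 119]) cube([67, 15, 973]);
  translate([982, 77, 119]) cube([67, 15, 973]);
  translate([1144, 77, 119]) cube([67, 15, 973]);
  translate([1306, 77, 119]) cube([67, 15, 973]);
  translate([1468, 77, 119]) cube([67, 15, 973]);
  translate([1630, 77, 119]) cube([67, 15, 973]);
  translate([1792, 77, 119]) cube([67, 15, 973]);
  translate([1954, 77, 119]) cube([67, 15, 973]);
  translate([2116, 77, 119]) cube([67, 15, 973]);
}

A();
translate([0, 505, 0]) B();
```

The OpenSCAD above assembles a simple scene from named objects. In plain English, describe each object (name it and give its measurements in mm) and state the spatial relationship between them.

A is a four-legged stool. The seat is 272×285 mm, 32 mm thick, top at z = 387 mm. It stands on four square legs, each 30×30 mm in cross-section, from z = 0 to the seat underside, each flush with a corner of the seat. Four stretchers, 30 mm wide and 26 mm tall, connect adjacent legs with their undersides at z = 183 mm, each running between the inner faces of the legs it joins and aligned with the legs' outer faces on the other axis.

B is a fence section. Two 77×77 mm posts, 1090 mm tall, stand on the floor with a clear span of 2204 mm between their inner faces. Two horizontal rails of 77×100 mm section span the gap between the posts with their undersides at z = 249 mm and z = 893 mm, flush with the posts' −y face. 13 pickets, each 67 mm wide, 15 mm thick and 973 mm tall, are fixed to the +y face of the rails with their bottoms at z = 119 mm, evenly spaced across the span with equal gaps (rounded down to the nearest mm) at the −x end and between each pair — any rounding remainder accumulates at the +x end.

The fence section is on the floor beside the stool on its +y side.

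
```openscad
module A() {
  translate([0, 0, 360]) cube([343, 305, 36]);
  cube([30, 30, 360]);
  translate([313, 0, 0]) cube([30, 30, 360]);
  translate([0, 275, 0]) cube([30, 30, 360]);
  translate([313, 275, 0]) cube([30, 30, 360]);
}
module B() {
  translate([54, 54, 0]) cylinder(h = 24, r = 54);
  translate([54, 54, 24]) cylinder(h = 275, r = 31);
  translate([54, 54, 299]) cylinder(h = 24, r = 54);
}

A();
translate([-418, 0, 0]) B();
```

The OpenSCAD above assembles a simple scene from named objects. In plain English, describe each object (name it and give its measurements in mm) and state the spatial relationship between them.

A is a simple wooden stool: a rectangular seat 343 mm (x) by 305 mm (y), 36 mm thick, top face at z = 396 mm, on four square legs, each 30×30 mm in cross-section. The legs rest on z = 0, each flush with a corner of the seat.

B is a spool: two coaxial disc flanges of radius 54 mm and thickness 24 mm, joined by a core cylinder of radius 31 mm and height 275 mm. The lower flange rests on z = 0 and the three cylinders share a vertical axis.

The spool is on the floor beside the stool on its −x side.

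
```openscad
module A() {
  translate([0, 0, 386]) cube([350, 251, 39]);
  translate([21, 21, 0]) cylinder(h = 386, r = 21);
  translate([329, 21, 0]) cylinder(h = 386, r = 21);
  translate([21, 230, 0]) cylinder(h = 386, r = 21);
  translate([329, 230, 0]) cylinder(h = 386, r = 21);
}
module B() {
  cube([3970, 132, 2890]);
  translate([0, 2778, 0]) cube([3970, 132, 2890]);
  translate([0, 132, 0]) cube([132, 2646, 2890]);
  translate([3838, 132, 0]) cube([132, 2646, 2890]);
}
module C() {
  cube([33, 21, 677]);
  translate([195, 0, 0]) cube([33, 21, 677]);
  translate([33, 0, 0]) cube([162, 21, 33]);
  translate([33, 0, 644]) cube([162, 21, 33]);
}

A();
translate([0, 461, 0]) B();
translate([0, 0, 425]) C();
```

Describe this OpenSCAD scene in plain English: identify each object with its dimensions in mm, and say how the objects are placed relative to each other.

A is a simple wooden stool: a rectangular seat 350 mm (x) by 251 mm (y), 39 mm thick, top face at z = 425 mm, on four round legs, each 42 mm in diameter. The legs rest on z = 0, each leg's axis is inset half a diameter from the nearest pair of seat edges (so the leg's bounding box is flush with the corner).

B is the wall frame of a small rectangular building: four walls, each 2890 mm tall and 132 mm thick, enclosing a footprint 3970 mm (x) by 2910 mm (y) outside-to-outside, with no floor or roof. The front and back walls (the −y and +y sides) span the full width; the two side walls fit between them.

C is a rectangular picture frame lying in the x–z plane (depth along y). The opening is 162 mm wide (x) by 611 mm tall (z), surrounded by a border 33 mm wide on all four sides. The frame is 21 mm deep and is made of two full-height vertical stiles with two horizontal rails fitted between them.

The house frame is on the floor beside the stool on its +y side. The picture frame is on top of the stool.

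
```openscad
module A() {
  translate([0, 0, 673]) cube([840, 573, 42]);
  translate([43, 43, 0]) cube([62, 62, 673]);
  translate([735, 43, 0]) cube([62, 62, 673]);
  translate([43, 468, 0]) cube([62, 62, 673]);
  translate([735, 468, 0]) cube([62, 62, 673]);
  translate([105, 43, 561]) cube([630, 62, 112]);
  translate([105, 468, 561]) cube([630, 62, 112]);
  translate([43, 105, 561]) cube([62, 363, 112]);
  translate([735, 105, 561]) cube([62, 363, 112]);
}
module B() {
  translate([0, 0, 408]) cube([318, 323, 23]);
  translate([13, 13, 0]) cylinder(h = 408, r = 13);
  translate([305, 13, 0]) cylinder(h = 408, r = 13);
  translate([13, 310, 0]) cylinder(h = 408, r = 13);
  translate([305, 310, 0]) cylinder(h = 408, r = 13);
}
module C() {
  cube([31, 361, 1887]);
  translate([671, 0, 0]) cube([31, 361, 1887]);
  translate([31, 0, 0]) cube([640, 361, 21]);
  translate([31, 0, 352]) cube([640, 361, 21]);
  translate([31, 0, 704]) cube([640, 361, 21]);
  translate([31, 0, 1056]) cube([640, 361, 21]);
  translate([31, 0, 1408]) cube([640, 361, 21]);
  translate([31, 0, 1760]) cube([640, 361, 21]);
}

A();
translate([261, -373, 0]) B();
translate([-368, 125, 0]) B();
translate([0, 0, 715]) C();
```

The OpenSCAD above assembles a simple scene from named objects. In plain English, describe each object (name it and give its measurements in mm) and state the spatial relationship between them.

A is a rectangular dining table. The top is 840×573×42 mm with its upper surface at z = 715 mm. It stands on four 62×62 mm square legs, each inset 43 mm from the nearest pair of top edges, running from the floor to the underside of the top. Four apron rails, 62 mm thick and 112 mm tall, run between adjacent legs with their top edges flush with the underside of the top and their outer faces flush with the legs' outer faces.

B is a four-legged stool. The seat is 318×323 mm, 23 mm thick, top at z = 431 mm. It stands on four round legs, each 26 mm in diameter, from z = 0 to the seat underside, each leg's axis is inset half a diameter from the nearest pair of seat edges (so the leg's bounding box is flush with the corner).

C is a bookshelf 702 mm wide overall, 361 mm deep and 1887 mm tall. The two sides are 31 mm thick vertical panels. 6 horizontal shelves of 21 mm thickness span between the inner faces of the sides; the lowest shelf sits on the floor and shelves are stacked with a clear vertical gap of 331 mm between each pair.

Two stools sit around the table at the −y, −x sides. The bookshelf is on top of the table.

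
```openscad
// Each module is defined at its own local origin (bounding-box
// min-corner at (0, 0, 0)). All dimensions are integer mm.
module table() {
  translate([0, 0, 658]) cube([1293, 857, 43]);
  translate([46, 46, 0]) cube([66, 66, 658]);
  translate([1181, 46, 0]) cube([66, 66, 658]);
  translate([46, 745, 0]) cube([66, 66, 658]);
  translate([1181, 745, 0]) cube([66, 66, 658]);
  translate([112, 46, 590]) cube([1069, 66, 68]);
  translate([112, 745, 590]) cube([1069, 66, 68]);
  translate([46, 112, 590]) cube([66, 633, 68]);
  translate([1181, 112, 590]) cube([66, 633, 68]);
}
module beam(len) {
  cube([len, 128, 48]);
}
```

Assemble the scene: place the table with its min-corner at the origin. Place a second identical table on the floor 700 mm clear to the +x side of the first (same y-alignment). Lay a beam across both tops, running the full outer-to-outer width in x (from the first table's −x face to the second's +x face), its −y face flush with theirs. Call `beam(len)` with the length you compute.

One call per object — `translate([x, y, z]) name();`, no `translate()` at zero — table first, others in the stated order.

table();
translate([1993, 0, 0]) table();
translate([0, 0, 701]) beam(3286);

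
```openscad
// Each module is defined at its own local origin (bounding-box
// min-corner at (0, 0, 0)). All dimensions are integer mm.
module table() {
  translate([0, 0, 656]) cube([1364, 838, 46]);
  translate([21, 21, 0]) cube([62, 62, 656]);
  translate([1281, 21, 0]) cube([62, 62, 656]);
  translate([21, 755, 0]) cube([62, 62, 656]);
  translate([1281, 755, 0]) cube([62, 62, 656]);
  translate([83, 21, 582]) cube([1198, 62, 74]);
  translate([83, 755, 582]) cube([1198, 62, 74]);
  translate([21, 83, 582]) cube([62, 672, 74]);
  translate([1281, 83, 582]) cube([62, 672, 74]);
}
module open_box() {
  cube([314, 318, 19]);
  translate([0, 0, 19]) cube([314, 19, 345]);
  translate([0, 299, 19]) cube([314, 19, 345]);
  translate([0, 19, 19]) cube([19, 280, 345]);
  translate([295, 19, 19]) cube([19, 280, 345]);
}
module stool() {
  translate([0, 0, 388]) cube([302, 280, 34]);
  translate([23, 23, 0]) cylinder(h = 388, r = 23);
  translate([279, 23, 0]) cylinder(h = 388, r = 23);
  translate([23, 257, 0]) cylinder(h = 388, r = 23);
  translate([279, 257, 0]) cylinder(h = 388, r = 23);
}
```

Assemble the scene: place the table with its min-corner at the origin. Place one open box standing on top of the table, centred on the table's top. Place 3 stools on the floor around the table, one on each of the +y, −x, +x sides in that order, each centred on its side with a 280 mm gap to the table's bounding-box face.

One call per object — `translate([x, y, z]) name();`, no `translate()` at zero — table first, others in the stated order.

table();
translate([525, 260, 702]) open_box();
translate([531, 1118, 0]) stool();
translate([-582, 279, 0]) stool();
translate([1644, 279, 0]) stool();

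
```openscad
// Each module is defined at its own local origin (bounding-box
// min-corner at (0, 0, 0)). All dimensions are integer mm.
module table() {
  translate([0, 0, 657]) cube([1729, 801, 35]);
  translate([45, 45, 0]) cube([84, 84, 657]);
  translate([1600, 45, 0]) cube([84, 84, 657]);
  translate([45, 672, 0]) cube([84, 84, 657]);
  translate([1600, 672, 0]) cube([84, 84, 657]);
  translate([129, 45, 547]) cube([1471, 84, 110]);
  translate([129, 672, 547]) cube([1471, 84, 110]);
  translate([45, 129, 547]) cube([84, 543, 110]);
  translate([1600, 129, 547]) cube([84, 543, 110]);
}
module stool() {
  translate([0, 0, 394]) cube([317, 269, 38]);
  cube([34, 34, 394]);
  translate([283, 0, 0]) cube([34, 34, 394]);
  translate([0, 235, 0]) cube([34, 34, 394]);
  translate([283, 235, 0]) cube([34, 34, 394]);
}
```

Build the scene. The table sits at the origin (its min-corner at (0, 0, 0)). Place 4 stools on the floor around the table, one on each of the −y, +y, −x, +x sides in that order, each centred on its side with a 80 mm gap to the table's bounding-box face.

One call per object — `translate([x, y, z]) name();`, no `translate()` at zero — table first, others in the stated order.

table();
translate([706, -349, 0]) stool();
translate([706, 881, 0]) stool();
translate([-397, 266, 0]) stool();
translate([1809, 266, 0]) stool();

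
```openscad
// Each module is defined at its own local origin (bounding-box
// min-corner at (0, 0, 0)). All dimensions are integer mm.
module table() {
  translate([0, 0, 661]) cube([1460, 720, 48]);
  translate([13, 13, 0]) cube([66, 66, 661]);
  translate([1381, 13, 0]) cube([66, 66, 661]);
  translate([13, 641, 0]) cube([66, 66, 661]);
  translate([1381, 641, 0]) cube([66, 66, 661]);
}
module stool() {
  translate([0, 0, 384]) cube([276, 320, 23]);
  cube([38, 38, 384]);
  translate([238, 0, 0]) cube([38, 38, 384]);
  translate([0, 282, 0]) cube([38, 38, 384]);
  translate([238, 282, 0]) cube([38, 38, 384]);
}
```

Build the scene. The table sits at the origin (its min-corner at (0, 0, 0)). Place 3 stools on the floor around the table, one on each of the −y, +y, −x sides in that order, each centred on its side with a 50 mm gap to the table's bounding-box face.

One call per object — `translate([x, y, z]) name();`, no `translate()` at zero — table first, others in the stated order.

table();
translate([592, -370, 0]) stool();
translate([592, 770, 0]) stool();
translate([-326, 200, 0]) stool();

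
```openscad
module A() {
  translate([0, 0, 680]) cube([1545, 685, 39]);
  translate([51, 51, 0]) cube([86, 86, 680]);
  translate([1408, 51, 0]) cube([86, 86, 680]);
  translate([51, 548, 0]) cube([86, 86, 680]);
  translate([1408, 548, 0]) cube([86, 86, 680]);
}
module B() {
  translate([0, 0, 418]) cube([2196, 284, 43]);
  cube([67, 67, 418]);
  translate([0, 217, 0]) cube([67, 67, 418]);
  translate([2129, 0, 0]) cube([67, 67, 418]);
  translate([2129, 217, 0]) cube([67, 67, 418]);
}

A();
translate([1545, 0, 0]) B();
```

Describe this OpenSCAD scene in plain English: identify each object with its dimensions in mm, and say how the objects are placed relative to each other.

A is a table with a 1545×685 mm rectangular top, 39 mm thick, top surface at z = 719 mm, supported by four 86×86 mm square legs, each inset 51 mm from the nearest pair of top edges, running from the floor.

B is a long wooden bench with a 2196 mm (x) × 284 mm (y) seat, 43 mm thick, its top surface 461 mm above the floor. Four 67 mm square legs at the seat corners, flush with the edges, run from z = 0 to the seat underside.

The bench is against the table's +x side, with their −y faces flush.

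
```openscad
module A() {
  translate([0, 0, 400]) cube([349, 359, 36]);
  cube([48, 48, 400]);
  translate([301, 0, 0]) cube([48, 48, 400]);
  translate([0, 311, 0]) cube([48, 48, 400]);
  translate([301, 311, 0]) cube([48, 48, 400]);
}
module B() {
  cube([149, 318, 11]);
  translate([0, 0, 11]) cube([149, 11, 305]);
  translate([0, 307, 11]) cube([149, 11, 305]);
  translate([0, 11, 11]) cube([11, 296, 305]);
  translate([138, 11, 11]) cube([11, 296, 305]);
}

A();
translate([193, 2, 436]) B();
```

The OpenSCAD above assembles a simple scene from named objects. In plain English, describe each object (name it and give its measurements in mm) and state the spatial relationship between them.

A is a four-legged stool. The seat is 349×359 mm, 36 mm thick, top at z = 436 mm. It stands on four square legs, each 48×48 mm in cross-section, from z = 0 to the seat underside, each flush with a corner of the seat.

B is an open storage box with external size 149×318×316 mm and wall thickness 11 mm (the base is also 11 mm thick). The base covers the whole footprint; the four walls stand on the base, with the y-facing walls full-width and the x-facing walls fitting between their inner faces.

The open box is on top of the stool.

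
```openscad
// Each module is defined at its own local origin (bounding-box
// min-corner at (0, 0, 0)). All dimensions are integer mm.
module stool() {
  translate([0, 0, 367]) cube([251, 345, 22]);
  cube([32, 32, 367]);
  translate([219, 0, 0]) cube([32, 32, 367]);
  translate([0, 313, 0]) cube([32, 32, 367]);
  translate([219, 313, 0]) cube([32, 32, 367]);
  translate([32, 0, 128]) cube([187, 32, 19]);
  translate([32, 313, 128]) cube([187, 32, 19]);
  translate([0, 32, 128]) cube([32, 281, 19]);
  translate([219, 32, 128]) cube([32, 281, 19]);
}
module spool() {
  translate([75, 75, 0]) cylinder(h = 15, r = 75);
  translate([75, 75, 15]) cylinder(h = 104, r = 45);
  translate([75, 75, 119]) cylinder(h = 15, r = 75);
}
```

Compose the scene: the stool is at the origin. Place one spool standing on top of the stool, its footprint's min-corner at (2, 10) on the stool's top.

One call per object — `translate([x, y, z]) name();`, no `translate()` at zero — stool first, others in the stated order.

stool();
translate([2, 10, 389]) spool();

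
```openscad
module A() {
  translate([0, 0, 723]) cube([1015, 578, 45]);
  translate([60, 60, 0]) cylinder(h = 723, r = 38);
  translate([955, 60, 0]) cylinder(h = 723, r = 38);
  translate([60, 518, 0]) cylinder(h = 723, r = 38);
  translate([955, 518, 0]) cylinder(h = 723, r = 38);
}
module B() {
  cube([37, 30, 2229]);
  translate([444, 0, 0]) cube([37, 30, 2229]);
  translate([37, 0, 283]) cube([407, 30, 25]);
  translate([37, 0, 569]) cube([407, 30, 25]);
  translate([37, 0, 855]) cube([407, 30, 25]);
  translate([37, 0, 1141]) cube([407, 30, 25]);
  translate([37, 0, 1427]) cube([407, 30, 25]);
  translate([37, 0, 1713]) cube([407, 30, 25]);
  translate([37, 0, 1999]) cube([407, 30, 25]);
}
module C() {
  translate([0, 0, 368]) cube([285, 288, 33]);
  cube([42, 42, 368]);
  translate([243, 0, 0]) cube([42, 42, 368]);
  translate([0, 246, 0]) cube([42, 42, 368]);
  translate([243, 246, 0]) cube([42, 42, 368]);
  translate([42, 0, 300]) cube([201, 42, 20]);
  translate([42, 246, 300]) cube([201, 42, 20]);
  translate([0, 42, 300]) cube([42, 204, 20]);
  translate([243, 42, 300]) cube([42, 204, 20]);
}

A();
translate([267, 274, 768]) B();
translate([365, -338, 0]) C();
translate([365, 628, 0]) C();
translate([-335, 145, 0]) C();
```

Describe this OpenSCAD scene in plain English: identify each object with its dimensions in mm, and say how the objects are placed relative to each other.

A is a table: top 1015 mm (x) × 578 mm (y), 45 mm thick, upper face at z = 768 mm, on four round legs of 76 mm diameter, each leg's bounding box inset 22 mm from the nearest pair of top edges, running from z = 0 to the bottom of the top.

B is a wooden ladder with two side rails of 37×30 mm section and 2229 mm height, set 481 mm apart overall. Between them run 7 rectangular rungs (30 mm deep, 25 mm thick), front faces flush with the rails' −y face. The bottom of the first rung is 283 mm above the floor and each subsequent rung is 286 mm higher than the one below.

C is a four-legged stool. The seat is a 285×288×33 mm slab whose top surface is at z = 401 mm; four square legs, each 42×42 mm in cross-section, run from the floor (z = 0) to the underside of the seat, each flush with a corner of the seat. Four stretchers, 42 mm wide and 20 mm tall, connect adjacent legs with their undersides at z = 300 mm, each running between the inner faces of the legs it joins and aligned with the legs' outer faces on the other axis.

The ladder is on top of the table, centred. Three stools sit around the table at the −y, +y, −x sides.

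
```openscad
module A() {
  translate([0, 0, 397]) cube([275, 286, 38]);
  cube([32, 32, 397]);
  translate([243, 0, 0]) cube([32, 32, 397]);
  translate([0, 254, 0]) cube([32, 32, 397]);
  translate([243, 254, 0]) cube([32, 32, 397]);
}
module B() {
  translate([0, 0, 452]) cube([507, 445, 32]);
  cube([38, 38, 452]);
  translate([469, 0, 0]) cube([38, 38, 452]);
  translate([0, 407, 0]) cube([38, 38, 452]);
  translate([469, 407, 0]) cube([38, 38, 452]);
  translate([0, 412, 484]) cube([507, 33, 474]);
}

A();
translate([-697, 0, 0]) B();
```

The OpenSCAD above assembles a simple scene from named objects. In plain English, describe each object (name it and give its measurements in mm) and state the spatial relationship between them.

A is a four-legged stool. The seat is a 275×286×38 mm slab whose top surface is at z = 435 mm; four square legs, each 32×32 mm in cross-section, run from the floor (z = 0) to the underside of the seat, each flush with a corner of the seat.

B is a chair. The seat is a 507×445×32 mm slab with its top at z = 484 mm, on four 38×38 mm corner legs (flush with the seat edges, standing on z = 0). A flat backrest 33 mm thick, 474 mm tall, spans the full seat width and rises from the seat top along its +y edge, rear face flush with the rear of the seat.

The chair is on the floor beside the stool on its −x side.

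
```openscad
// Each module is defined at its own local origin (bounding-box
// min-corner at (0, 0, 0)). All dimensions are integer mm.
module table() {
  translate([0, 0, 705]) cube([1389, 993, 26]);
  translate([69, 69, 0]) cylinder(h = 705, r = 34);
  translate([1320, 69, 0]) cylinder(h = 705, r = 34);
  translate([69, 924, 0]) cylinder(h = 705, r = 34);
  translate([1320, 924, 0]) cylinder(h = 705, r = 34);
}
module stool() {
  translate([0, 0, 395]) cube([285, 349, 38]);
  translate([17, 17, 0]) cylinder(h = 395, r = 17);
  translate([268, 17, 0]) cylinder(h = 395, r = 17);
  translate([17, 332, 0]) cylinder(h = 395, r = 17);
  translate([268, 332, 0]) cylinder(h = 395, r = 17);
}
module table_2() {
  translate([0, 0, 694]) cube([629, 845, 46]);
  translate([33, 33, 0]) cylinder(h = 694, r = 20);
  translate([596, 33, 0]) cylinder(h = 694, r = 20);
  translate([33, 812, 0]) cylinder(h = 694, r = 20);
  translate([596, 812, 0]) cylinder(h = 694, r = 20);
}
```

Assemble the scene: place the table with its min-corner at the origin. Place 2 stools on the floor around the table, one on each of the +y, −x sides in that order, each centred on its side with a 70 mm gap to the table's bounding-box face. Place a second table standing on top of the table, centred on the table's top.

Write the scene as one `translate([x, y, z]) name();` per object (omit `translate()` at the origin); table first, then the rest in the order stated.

table();
translate([552, 1063, 0]) stool();
translate([-355, 322, 0]) stool();
translate([380, 74, 731]) table_2();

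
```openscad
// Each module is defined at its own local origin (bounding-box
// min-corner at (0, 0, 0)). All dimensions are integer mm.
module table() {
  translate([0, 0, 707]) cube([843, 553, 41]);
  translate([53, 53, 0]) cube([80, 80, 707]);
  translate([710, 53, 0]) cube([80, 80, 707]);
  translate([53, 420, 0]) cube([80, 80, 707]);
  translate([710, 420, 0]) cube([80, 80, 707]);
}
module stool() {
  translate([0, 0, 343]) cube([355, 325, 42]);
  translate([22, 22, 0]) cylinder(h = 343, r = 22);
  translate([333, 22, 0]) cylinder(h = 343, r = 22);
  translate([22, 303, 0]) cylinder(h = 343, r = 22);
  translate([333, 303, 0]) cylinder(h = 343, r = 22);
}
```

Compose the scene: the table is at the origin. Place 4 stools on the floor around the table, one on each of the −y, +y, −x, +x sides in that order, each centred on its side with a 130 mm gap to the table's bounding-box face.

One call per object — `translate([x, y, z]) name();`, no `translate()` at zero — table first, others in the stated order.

table();
translate([244, -455, 0]) stool();
translate([244, 683, 0]) stool();
translate([-485, 114, 0]) stool();
translate([973, 114, 0]) stool();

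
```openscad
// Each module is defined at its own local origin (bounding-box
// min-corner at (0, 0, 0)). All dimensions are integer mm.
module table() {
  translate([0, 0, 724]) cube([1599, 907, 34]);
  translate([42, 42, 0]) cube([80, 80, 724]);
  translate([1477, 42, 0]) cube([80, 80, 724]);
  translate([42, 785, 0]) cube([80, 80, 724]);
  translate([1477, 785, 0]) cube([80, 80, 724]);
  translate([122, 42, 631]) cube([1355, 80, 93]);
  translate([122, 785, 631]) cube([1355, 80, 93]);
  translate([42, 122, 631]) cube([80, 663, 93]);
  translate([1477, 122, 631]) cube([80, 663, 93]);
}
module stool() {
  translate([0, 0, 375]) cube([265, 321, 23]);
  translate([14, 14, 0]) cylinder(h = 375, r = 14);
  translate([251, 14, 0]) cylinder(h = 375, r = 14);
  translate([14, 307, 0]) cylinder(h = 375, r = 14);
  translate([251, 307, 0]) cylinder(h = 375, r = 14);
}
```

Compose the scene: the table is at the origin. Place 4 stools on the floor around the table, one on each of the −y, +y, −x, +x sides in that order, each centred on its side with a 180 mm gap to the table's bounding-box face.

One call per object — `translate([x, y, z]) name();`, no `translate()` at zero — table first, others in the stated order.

table();
translate([667, -501, 0]) stool();
translate([667, 1087, 0]) stool();
translate([-445, 293, 0]) stool();
translate([1779, 293, 0]) stool();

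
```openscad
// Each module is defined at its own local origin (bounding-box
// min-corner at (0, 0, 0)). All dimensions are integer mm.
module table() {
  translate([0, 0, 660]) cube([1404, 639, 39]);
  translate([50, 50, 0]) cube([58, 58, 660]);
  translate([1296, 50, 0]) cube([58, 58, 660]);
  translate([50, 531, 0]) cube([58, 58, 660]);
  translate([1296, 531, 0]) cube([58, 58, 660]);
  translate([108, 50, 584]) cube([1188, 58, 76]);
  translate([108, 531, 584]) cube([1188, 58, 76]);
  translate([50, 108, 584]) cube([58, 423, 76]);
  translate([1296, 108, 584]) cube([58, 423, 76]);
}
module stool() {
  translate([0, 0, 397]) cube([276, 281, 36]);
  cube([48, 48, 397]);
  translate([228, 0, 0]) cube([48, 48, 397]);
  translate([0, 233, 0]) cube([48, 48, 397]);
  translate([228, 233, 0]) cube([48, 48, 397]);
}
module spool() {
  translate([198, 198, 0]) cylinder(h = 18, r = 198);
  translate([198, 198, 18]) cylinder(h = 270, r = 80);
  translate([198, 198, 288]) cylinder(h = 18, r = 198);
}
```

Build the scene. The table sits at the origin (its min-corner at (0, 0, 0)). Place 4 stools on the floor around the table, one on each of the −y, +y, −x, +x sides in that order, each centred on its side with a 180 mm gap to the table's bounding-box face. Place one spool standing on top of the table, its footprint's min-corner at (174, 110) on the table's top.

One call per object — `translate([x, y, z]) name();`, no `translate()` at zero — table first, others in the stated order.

table();
translate([564, -461, 0]) stool();
translate([564, 819, 0]) stool();
translate([-456, 179, 0]) stool();
translate([1584, 179, 0]) stool();
translate([174, 110, 699]) spool();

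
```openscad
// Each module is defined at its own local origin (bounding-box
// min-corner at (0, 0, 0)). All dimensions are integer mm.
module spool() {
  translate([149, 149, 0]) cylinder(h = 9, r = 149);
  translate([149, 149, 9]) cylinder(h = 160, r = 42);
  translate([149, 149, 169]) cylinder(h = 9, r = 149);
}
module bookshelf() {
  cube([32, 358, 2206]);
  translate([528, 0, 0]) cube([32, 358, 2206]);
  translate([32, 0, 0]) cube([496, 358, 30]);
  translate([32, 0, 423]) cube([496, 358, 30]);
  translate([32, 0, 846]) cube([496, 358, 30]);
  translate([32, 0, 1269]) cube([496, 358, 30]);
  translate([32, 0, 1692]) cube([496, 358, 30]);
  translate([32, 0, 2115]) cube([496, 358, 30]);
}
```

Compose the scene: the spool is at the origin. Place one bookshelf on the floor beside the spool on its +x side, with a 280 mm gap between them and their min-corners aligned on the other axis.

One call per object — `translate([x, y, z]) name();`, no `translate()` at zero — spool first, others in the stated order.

spool();
translate([578, 0, 0]) bookshelf();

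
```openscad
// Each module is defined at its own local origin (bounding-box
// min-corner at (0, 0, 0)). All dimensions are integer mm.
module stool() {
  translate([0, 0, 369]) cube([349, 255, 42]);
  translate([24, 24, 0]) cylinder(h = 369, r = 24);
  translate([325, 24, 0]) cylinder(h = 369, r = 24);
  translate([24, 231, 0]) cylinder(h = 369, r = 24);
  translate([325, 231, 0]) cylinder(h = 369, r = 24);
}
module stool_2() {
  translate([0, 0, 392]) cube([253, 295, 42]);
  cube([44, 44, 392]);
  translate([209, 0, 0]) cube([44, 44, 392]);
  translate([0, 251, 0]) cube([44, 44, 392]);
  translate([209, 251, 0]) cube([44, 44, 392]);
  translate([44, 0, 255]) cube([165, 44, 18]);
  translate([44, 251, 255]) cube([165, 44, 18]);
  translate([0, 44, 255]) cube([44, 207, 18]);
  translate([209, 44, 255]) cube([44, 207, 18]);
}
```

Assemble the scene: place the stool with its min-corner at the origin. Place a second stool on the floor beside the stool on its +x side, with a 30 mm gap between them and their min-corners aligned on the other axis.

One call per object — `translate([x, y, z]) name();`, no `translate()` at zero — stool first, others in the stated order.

stool();
translate([379, 0, 0]) stool_2();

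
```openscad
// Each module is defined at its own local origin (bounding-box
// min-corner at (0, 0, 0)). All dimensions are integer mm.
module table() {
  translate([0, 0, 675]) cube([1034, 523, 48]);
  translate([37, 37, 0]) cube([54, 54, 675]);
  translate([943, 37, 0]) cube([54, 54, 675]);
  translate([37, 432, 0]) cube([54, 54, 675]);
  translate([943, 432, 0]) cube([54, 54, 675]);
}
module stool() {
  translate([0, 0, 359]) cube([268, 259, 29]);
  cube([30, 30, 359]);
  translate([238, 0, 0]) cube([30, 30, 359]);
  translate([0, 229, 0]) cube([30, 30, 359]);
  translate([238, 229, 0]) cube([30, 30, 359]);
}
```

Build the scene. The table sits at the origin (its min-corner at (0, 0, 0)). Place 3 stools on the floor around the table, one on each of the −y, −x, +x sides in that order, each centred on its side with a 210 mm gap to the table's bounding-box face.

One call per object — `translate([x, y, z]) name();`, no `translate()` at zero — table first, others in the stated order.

table();
translate([383, -469, 0]) stool();
translate([-478, 132, 0]) stool();
translate([1244, 132, 0]) stool();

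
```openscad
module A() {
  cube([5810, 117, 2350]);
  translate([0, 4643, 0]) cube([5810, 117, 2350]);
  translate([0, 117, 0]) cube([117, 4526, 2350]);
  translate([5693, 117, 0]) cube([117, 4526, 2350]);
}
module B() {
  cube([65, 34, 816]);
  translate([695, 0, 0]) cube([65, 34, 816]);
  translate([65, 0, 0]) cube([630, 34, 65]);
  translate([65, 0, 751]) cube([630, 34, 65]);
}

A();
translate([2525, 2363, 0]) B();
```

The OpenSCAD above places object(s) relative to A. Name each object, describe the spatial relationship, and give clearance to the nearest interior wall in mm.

Clearances: x = 2408, y = 2246; minimum 2246 mm.

A is a house frame. B is a picture frame. The picture frame sits inside the house frame, centred. The clearance to the nearest interior wall is 2246 mm.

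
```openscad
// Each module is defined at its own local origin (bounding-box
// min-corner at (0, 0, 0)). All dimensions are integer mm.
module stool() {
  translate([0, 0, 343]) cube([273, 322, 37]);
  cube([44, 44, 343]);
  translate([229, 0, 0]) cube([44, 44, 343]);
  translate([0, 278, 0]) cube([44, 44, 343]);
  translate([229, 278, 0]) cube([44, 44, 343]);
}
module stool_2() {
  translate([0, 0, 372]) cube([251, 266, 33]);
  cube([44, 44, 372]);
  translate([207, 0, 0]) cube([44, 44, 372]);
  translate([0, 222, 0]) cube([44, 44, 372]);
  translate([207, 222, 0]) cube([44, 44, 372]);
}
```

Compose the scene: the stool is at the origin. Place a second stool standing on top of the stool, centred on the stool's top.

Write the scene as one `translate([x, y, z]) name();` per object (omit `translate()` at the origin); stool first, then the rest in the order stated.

stool();
translate([11, 28, 380]) stool_2();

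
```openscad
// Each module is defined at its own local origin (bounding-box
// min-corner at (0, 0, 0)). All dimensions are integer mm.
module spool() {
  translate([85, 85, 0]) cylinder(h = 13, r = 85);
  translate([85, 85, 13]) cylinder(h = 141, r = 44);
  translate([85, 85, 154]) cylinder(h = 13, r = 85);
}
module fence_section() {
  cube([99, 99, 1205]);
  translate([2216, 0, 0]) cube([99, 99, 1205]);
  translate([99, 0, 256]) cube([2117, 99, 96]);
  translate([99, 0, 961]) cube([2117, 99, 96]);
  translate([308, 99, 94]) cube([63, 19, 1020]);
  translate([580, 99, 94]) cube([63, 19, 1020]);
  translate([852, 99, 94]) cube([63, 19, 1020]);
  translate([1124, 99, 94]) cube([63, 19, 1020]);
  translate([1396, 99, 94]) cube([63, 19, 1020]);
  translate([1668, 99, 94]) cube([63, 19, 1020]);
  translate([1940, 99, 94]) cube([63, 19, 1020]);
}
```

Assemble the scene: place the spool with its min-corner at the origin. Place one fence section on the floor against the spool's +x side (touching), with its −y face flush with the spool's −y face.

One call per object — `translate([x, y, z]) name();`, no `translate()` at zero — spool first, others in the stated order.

spool();
translate([170, 0, 0]) fence_section();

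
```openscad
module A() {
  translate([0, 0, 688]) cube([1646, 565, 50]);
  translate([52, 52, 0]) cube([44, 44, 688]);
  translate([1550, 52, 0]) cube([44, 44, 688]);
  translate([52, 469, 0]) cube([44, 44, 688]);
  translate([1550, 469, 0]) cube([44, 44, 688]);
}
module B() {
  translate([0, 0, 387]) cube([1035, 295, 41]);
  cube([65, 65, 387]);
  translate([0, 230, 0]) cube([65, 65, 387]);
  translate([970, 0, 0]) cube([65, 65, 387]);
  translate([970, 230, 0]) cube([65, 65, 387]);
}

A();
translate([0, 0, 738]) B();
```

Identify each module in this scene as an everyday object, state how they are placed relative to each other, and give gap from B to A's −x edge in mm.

A is a table. B is a bench. The bench is on top of the table. The gap from the bench to the table's −x edge is 0 mm.

The bench's min-x is at 0; the table's min-x is 0; gap = 0 mm.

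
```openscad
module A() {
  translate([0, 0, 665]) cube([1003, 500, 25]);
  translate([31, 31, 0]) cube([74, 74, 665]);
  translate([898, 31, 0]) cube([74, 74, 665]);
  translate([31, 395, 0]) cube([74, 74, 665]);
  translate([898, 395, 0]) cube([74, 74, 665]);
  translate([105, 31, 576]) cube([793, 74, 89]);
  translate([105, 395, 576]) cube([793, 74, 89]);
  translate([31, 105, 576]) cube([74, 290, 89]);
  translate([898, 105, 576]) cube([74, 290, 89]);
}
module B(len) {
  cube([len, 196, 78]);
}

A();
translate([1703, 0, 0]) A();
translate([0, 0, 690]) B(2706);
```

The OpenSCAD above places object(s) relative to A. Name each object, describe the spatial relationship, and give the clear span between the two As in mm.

Second table starts at x = 1703; first ends at x = 1003; clear span = 1703 − 1003 = 700 mm.

A is a table. B is a beam. A beam spans the tops of two tables. The clear span between the two tables is 700 mm.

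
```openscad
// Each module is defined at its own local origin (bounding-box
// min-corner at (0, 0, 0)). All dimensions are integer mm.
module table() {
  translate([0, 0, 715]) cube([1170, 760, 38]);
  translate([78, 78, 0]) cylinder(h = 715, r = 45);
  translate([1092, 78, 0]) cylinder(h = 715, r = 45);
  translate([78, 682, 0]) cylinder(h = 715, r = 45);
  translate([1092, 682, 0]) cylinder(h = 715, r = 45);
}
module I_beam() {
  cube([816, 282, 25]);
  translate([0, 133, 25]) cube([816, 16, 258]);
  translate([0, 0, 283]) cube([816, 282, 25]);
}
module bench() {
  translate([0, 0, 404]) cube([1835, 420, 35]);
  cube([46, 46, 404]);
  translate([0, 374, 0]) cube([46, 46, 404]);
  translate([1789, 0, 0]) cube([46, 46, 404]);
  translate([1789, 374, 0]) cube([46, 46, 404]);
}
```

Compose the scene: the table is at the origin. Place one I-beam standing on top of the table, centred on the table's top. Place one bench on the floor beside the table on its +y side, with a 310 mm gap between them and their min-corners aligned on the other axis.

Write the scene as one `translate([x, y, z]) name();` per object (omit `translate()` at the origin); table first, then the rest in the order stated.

table();
translate([177, 239, 753]) I_beam();
translate([0, 1070, 0]) bench();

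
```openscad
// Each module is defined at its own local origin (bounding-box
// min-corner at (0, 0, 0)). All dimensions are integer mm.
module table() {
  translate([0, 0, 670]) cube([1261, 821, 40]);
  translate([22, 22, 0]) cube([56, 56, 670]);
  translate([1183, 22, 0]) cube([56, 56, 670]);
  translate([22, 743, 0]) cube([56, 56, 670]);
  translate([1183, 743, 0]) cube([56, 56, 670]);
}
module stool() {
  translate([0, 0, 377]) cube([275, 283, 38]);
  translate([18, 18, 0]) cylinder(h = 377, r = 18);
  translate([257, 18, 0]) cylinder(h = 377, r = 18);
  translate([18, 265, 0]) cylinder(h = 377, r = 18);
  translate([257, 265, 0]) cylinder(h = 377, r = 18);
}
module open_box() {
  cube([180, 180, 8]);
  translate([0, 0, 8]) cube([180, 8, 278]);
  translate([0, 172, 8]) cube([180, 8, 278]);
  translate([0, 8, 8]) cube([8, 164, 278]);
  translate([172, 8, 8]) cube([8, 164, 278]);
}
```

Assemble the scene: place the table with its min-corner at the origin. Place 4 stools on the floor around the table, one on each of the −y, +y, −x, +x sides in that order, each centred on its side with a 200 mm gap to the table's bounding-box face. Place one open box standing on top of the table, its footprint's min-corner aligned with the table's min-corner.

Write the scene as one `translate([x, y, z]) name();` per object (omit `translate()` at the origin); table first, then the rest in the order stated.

table();
translate([493, -483, 0]) stool();
translate([493, 1021, 0]) stool();
translate([-475, 269, 0]) stool();
translate([1461, 269, 0]) stool();
translate([0, 0, 710]) open_box();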